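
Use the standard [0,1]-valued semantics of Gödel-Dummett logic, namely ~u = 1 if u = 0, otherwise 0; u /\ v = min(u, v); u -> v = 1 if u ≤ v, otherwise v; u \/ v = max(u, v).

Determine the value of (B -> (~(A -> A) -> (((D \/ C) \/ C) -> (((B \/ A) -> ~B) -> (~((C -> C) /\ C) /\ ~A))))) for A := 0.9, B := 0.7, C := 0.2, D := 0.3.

1.00

(A -> A): 0.9 ≤ 0.9, so result = 1
~(A -> A): Gödel ¬ of 1 = 0 (operand ≠ 0)
(D \/ C) = max(0.3, 0.2) = 0.3
((D \/ C) \/ C) = max(0.3, 0.2) = 0.3
(B \/ A) = max(0.7, 0.9) = 0.9
~B: Gödel ¬ of 0.7 = 0 (operand ≠ 0)
((B \/ A) -> ~B): 0.9 > 0, so result = 0
(C -> C): 0.2 ≤ 0.2, so result = 1
((C -> C) /\ C) = min(1, 0.2) = 0.2
~((C -> C) /\ C): Gödel ¬ of 0.2 = 0 (operand ≠ 0)
~A: Gödel ¬ of 0.9 = 0 (operand ≠ 0)
(~((C -> C) /\ C) /\ ~A) = min(0, 0) = 0
(((B \/ A) -> ~B) -> (~((C -> C) /\ C) /\ ~A)): 0 ≤ 0, so result = 1
(((D \/ C) \/ C) -> (((B \/ A) -> ~B) -> (~((C -> C) /\ C) /\ ~A))): 0.3 ≤ 1, so result = 1
(~(A -> A) -> (((D \/ C) \/ C) -> (((B \/ A) -> ~B) -> (~((C -> C) /\ C) /\ ~A)))): 0 ≤ 1, so result = 1
(B -> (~(A -> A) -> (((D \/ C) \/ C) -> (((B \/ A) -> ~B) -> (~((C -> C) /\ C) /\ ~A))))): 0.7 ≤ 1, so result = 1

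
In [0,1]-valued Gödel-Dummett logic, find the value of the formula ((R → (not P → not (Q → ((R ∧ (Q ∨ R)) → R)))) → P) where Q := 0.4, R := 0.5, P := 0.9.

0.90

not P: Gödel ¬ of 0.9 = 0 (operand ≠ 0)
(Q ∨ R) = max(0.4, 0.5) = 0.5
(R ∧ (Q ∨ R)) = min(0.5, 0.5) = 0.5
((R ∧ (Q ∨ R)) → R): 0.5 ≤ 0.5, so result = 1
(Q → ((R ∧ (Q ∨ R)) → R)): 0.4 ≤ 1, so result = 1
not (Q → ((R ∧ (Q ∨ R)) → R)): Gödel ¬ of 1 = 0 (operand ≠ 0)
(not P → not (Q → ((R ∧ (Q ∨ R)) → R))): 0 ≤ 0, so result = 1
(R → (not P → not (Q → ((R ∧ (Q ∨ R)) → R)))): 0.5 ≤ 1, so result = 1
((R → (not P → not (Q → ((R ∧ (Q ∨ R)) → R)))) → P): 1 > 0.9, so result = 0.9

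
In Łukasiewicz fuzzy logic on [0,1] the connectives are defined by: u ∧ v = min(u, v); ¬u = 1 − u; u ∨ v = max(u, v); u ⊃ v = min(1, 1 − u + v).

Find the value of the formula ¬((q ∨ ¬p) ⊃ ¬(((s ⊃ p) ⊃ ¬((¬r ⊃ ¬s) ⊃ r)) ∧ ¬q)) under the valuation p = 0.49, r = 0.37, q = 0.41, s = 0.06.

¬p: Łukasiewicz ¬ gives 1 − 0.49 = 0.51
(q ∨ ¬p) = max(0.41, 0.51) = 0.51
(s ⊃ p): min(1, 1 − 0.06 + 0.49) = 1
¬r: Łukasiewicz ¬ gives 1 − 0.37 = 0.63
¬s: Łukasiewicz ¬ gives 1 − 0.06 = 0.94
(¬r ⊃ ¬s): min(1, 1 − 0.63 + 0.94) = 1
((¬r ⊃ ¬s) ⊃ r): min(1, 1 − 1 + 0.37) = 0.37
¬((¬r ⊃ ¬s) ⊃ r): Łukasiewicz ¬ gives 1 − 0.37 = 0.63
((s ⊃ p) ⊃ ¬((¬r ⊃ ¬s) ⊃ r)): min(1, 1 − 1 + 0.63) = 0.63
¬q: Łukasiewicz ¬ gives 1 − 0.41 = 0.59
(((s ⊃ p) ⊃ ¬((¬r ⊃ ¬s) ⊃ r)) ∧ ¬q) = min(0.63, 0.59) = 0.59
¬(((s ⊃ p) ⊃ ¬((¬r ⊃ ¬s) ⊃ r)) ∧ ¬q): Łukasiewicz ¬ gives 1 − 0.59 = 0.41
((q ∨ ¬p) ⊃ ¬(((s ⊃ p) ⊃ ¬((¬r ⊃ ¬s) ⊃ r)) ∧ ¬q)): min(1, 1 − 0.51 + 0.41) = 0.9
¬((q ∨ ¬p) ⊃ ¬(((s ⊃ p) ⊃ ¬((¬r ⊃ ¬s) ⊃ r)) ∧ ¬q)): Łukasiewicz ¬ gives 1 − 0.9 = 0.1

0.10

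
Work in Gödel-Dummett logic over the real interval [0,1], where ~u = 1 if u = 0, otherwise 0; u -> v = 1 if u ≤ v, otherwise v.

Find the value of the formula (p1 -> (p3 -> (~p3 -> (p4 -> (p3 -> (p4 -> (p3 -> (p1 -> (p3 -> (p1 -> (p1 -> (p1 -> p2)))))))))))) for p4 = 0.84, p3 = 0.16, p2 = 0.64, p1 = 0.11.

1.00

~p3: Gödel ¬ of 0.16 = 0 (operand ≠ 0)
(p1 -> p2): 0.11 ≤ 0.64, so result = 1
(p1 -> (p1 -> p2)): 0.11 ≤ 1, so result = 1
(p1 -> (p1 -> (p1 -> p2))): 0.11 ≤ 1, so result = 1
(p3 -> (p1 -> (p1 -> (p1 -> p2)))): 0.16 ≤ 1, so result = 1
(p1 -> (p3 -> (p1 -> (p1 -> (p1 -> p2))))): 0.11 ≤ 1, so result = 1
(p3 -> (p1 -> (p3 -> (p1 -> (p1 -> (p1 -> p2)))))): 0.16 ≤ 1, so result = 1
(p4 -> (p3 -> (p1 -> (p3 -> (p1 -> (p1 -> (p1 -> p2))))))): 0.84 ≤ 1, so result = 1
(p3 -> (p4 -> (p3 -> (p1 -> (p3 -> (p1 -> (p1 -> (p1 -> p2)))))))): 0.16 ≤ 1, so result = 1
(p4 -> (p3 -> (p4 -> (p3 -> (p1 -> (p3 -> (p1 -> (p1 -> (p1 -> p2))))))))): 0.84 ≤ 1, so result = 1
(~p3 -> (p4 -> (p3 -> (p4 -> (p3 -> (p1 -> (p3 -> (p1 -> (p1 -> (p1 -> p2)))))))))): 0 ≤ 1, so result = 1
(p3 -> (~p3 -> (p4 -> (p3 -> (p4 -> (p3 -> (p1 -> (p3 -> (p1 -> (p1 -> (p1 -> p2))))))))))): 0.16 ≤ 1, so result = 1
(p1 -> (p3 -> (~p3 -> (p4 -> (p3 -> (p4 -> (p3 -> (p1 -> (p3 -> (p1 -> (p1 -> (p1 -> p2)))))))))))): 0.11 ≤ 1, so result = 1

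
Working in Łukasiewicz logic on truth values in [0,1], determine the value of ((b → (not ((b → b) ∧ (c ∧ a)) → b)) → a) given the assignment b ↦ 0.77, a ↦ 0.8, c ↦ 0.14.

0.80

(b → b): min(1, 1 − 0.77 + 0.77) = 1
(c ∧ a) = min(0.14, 0.8) = 0.14
((b → b) ∧ (c ∧ a)) = min(1, 0.14) = 0.14
not ((b → b) ∧ (c ∧ a)): Łukasiewicz ¬ gives 1 − 0.14 = 0.86
(not ((b → b) ∧ (c ∧ a)) → b): min(1, 1 − 0.86 + 0.77) = 0.91
(b → (not ((b → b) ∧ (c ∧ a)) → b)): min(1, 1 − 0.77 + 0.91) = 1
((b → (not ((b → b) ∧ (c ∧ a)) → b)) → a): min(1, 1 − 1 + 0.8) = 0.8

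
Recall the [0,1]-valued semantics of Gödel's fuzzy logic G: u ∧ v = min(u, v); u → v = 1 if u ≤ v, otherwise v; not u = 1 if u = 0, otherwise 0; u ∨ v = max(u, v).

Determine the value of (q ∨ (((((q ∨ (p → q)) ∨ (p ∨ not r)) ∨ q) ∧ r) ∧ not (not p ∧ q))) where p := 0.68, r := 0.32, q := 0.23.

0.32

(p → q): 0.68 > 0.23, so result = 0.23
(q ∨ (p → q)) = max(0.23, 0.23) = 0.23
not r: Gödel ¬ of 0.32 = 0 (operand ≠ 0)
(p ∨ not r) = max(0.68, 0) = 0.68
((q ∨ (p → q)) ∨ (p ∨ not r)) = max(0.23, 0.68) = 0.68
(((q ∨ (p → q)) ∨ (p ∨ not r)) ∨ q) = max(0.68, 0.23) = 0.68
((((q ∨ (p → q)) ∨ (p ∨ not r)) ∨ q) ∧ r) = min(0.68, 0.32) = 0.32
not p: Gödel ¬ of 0.68 = 0 (operand ≠ 0)
(not p ∧ q) = min(0, 0.23) = 0
not (not p ∧ q): Gödel ¬ of 0 = 1 (operand is 0)
(((((q ∨ (p → q)) ∨ (p ∨ not r)) ∨ q) ∧ r) ∧ not (not p ∧ q)) = min(0.32, 1) = 0.32
(q ∨ (((((q ∨ (p → q)) ∨ (p ∨ not r)) ∨ q) ∧ r) ∧ not (not p ∧ q))) = max(0.23, 0.32) = 0.32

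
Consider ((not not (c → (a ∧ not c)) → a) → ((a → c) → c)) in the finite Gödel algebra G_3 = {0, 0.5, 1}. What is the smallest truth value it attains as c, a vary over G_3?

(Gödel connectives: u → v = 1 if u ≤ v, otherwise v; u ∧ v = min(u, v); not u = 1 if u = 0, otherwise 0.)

The minimum is attained at c = 0.5, a = 0:
  not c: Gödel ¬ of 0.5 = 0 (operand ≠ 0)
  (a ∧ not c) = min(0, 0) = 0
  (c → (a ∧ not c)): 0.5 > 0, so result = 0
  not (c → (a ∧ not c)): Gödel ¬ of 0 = 1 (operand is 0)
  not not (c → (a ∧ not c)): Gödel ¬ of 1 = 0 (operand ≠ 0)
  (not not (c → (a ∧ not c)) → a): 0 ≤ 0, so result = 1
  (a → c): 0 ≤ 0.5, so result = 1
  ((a → c) → c): 1 > 0.5, so result = 0.5
  ((not not (c → (a ∧ not c)) → a) → ((a → c) → c)): 1 > 0.5, so result = 0.5
Checking all 9 assignments confirms none give a value below 0.50.

0.50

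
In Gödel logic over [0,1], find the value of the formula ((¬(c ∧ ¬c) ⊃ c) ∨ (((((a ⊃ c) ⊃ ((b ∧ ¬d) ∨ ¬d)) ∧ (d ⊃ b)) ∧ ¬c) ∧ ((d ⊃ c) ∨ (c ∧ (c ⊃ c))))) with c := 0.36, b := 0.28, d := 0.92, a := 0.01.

¬c: Gödel ¬ of 0.36 = 0 (operand ≠ 0)
(c ∧ ¬c) = min(0.36, 0) = 0
¬(c ∧ ¬c): Gödel ¬ of 0 = 1 (operand is 0)
(¬(c ∧ ¬c) ⊃ c): 1 > 0.36, so result = 0.36
(a ⊃ c): 0.01 ≤ 0.36, so result = 1
¬d: Gödel ¬ of 0.92 = 0 (operand ≠ 0)
(b ∧ ¬d) = min(0.28, 0) = 0
¬d: Gödel ¬ of 0.92 = 0 (operand ≠ 0)
((b ∧ ¬d) ∨ ¬d) = max(0, 0) = 0
((a ⊃ c) ⊃ ((b ∧ ¬d) ∨ ¬d)): 1 > 0, so result = 0
(d ⊃ b): 0.92 > 0.28, so result = 0.28
(((a ⊃ c) ⊃ ((b ∧ ¬d) ∨ ¬d)) ∧ (d ⊃ b)) = min(0, 0.28) = 0
¬c: Gödel ¬ of 0.36 = 0 (operand ≠ 0)
((((a ⊃ c) ⊃ ((b ∧ ¬d) ∨ ¬d)) ∧ (d ⊃ b)) ∧ ¬c) = min(0, 0) = 0
(d ⊃ c): 0.92 > 0.36, so result = 0.36
(c ⊃ c): 0.36 ≤ 0.36, so result = 1
(c ∧ (c ⊃ c)) = min(0.36, 1) = 0.36
((d ⊃ c) ∨ (c ∧ (c ⊃ c))) = max(0.36, 0.36) = 0.36
(((((a ⊃ c) ⊃ ((b ∧ ¬d) ∨ ¬d)) ∧ (d ⊃ b)) ∧ ¬c) ∧ ((d ⊃ c) ∨ (c ∧ (c ⊃ c)))) = min(0, 0.36) = 0
((¬(c ∧ ¬c) ⊃ c) ∨ (((((a ⊃ c) ⊃ ((b ∧ ¬d) ∨ ¬d)) ∧ (d ⊃ b)) ∧ ¬c) ∧ ((d ⊃ c) ∨ (c ∧ (c ⊃ c))))) = max(0.36, 0) = 0.36

0.36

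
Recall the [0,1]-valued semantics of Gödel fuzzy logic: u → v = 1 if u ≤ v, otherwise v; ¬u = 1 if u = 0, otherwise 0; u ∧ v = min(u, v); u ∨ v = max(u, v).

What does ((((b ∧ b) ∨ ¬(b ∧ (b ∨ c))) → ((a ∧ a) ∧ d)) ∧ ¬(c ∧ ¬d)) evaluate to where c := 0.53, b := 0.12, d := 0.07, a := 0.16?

0.07

(b ∧ b) = min(0.12, 0.12) = 0.12
(b ∨ c) = max(0.12, 0.53) = 0.53
(b ∧ (b ∨ c)) = min(0.12, 0.53) = 0.12
¬(b ∧ (b ∨ c)): Gödel ¬ of 0.12 = 0 (operand ≠ 0)
((b ∧ b) ∨ ¬(b ∧ (b ∨ c))) = max(0.12, 0) = 0.12
(a ∧ a) = min(0.16, 0.16) = 0.16
((a ∧ a) ∧ d) = min(0.16, 0.07) = 0.07
(((b ∧ b) ∨ ¬(b ∧ (b ∨ c))) → ((a ∧ a) ∧ d)): 0.12 > 0.07, so result = 0.07
¬d: Gödel ¬ of 0.07 = 0 (operand ≠ 0)
(c ∧ ¬d) = min(0.53, 0) = 0
¬(c ∧ ¬d): Gödel ¬ of 0 = 1 (operand is 0)
((((b ∧ b) ∨ ¬(b ∧ (b ∨ c))) → ((a ∧ a) ∧ d)) ∧ ¬(c ∧ ¬d)) = min(0.07, 1) = 0.07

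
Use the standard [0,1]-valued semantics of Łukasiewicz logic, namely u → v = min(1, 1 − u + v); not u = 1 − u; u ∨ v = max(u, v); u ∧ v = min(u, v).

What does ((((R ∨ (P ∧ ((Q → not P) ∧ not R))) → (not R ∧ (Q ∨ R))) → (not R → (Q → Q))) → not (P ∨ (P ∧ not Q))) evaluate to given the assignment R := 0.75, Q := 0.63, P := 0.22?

not P: Łukasiewicz ¬ gives 1 − 0.22 = 0.78
(Q → not P): min(1, 1 − 0.63 + 0.78) = 1
not R: Łukasiewicz ¬ gives 1 − 0.75 = 0.25
((Q → not P) ∧ not R) = min(1, 0.25) = 0.25
(P ∧ ((Q → not P) ∧ not R)) = min(0.22, 0.25) = 0.22
(R ∨ (P ∧ ((Q → not P) ∧ not R))) = max(0.75, 0.22) = 0.75
not R: Łukasiewicz ¬ gives 1 − 0.75 = 0.25
(Q ∨ R) = max(0.63, 0.75) = 0.75
(not R ∧ (Q ∨ R)) = min(0.25, 0.75) = 0.25
((R ∨ (P ∧ ((Q → not P) ∧ not R))) → (not R ∧ (Q ∨ R))): min(1, 1 − 0.75 + 0.25) = 0.5
not R: Łukasiewicz ¬ gives 1 − 0.75 = 0.25
(Q → Q): min(1, 1 − 0.63 + 0.63) = 1
(not R → (Q → Q)): min(1, 1 − 0.25 + 1) = 1
(((R ∨ (P ∧ ((Q → not P) ∧ not R))) → (not R ∧ (Q ∨ R))) → (not R → (Q → Q))): min(1, 1 − 0.5 + 1) = 1
not Q: Łukasiewicz ¬ gives 1 − 0.63 = 0.37
(P ∧ not Q) = min(0.22, 0.37) = 0.22
(P ∨ (P ∧ not Q)) = max(0.22, 0.22) = 0.22
not (P ∨ (P ∧ not Q)): Łukasiewicz ¬ gives 1 − 0.22 = 0.78
((((R ∨ (P ∧ ((Q → not P) ∧ not R))) → (not R ∧ (Q ∨ R))) → (not R → (Q → Q))) → not (P ∨ (P ∧ not Q))): min(1, 1 − 1 + 0.78) = 0.78

0.78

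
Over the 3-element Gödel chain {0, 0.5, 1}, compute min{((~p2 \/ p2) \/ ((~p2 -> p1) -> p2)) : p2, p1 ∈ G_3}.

The minimum is attained at p2 = 0.5, p1 = 0:
  ~p2: Gödel ¬ of 0.5 = 0 (operand ≠ 0)
  (~p2 \/ p2) = max(0, 0.5) = 0.5
  ~p2: Gödel ¬ of 0.5 = 0 (operand ≠ 0)
  (~p2 -> p1): 0 ≤ 0, so result = 1
  ((~p2 -> p1) -> p2): 1 > 0.5, so result = 0.5
  ((~p2 \/ p2) \/ ((~p2 -> p1) -> p2)) = max(0.5, 0.5) = 0.5
Checking all 9 assignments confirms none give a value below 0.50.

0.50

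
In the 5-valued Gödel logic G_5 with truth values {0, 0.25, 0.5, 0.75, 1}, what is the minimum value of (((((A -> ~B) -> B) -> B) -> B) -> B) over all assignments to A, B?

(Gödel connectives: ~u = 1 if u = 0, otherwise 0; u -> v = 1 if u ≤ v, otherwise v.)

The minimum is attained at A = 0.25, B = 0.25:
  ~B: Gödel ¬ of 0.25 = 0 (operand ≠ 0)
  (A -> ~B): 0.25 > 0, so result = 0
  ((A -> ~B) -> B): 0 ≤ 0.25, so result = 1
  (((A -> ~B) -> B) -> B): 1 > 0.25, so result = 0.25
  ((((A -> ~B) -> B) -> B) -> B): 0.25 ≤ 0.25, so result = 1
  (((((A -> ~B) -> B) -> B) -> B) -> B): 1 > 0.25, so result = 0.25
Checking all 25 assignments confirms none give a value below 0.25.

0.25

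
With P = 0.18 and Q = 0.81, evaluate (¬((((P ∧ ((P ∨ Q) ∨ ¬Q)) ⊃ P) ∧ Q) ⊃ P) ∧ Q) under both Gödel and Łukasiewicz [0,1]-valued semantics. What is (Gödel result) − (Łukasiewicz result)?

Gödel evaluation:
  (P ∨ Q) = max(0.18, 0.81) = 0.81
  ¬Q: Gödel ¬ of 0.81 = 0 (operand ≠ 0)
  ((P ∨ Q) ∨ ¬Q) = max(0.81, 0) = 0.81
  (P ∧ ((P ∨ Q) ∨ ¬Q)) = min(0.18, 0.81) = 0.18
  ((P ∧ ((P ∨ Q) ∨ ¬Q)) ⊃ P): 0.18 ≤ 0.18, so result = 1
  (((P ∧ ((P ∨ Q) ∨ ¬Q)) ⊃ P) ∧ Q) = min(1, 0.81) = 0.81
  ((((P ∧ ((P ∨ Q) ∨ ¬Q)) ⊃ P) ∧ Q) ⊃ P): 0.81 > 0.18, so result = 0.18
  ¬((((P ∧ ((P ∨ Q) ∨ ¬Q)) ⊃ P) ∧ Q) ⊃ P): Gödel ¬ of 0.18 = 0 (operand ≠ 0)
  (¬((((P ∧ ((P ∨ Q) ∨ ¬Q)) ⊃ P) ∧ Q) ⊃ P) ∧ Q) = min(0, 0.81) = 0
  Gödel value = 0
Łukasiewicz evaluation:
  (P ∨ Q) = max(0.18, 0.81) = 0.81
  ¬Q: Łukasiewicz ¬ gives 1 − 0.81 = 0.19
  ((P ∨ Q) ∨ ¬Q) = max(0.81, 0.19) = 0.81
  (P ∧ ((P ∨ Q) ∨ ¬Q)) = min(0.18, 0.81) = 0.18
  ((P ∧ ((P ∨ Q) ∨ ¬Q)) ⊃ P): min(1, 1 − 0.18 + 0.18) = 1
  (((P ∧ ((P ∨ Q) ∨ ¬Q)) ⊃ P) ∧ Q) = min(1, 0.81) = 0.81
  ((((P ∧ ((P ∨ Q) ∨ ¬Q)) ⊃ P) ∧ Q) ⊃ P): min(1, 1 − 0.81 + 0.18) = 0.37
  ¬((((P ∧ ((P ∨ Q) ∨ ¬Q)) ⊃ P) ∧ Q) ⊃ P): Łukasiewicz ¬ gives 1 − 0.37 = 0.63
  (¬((((P ∧ ((P ∨ Q) ∨ ¬Q)) ⊃ P) ∧ Q) ⊃ P) ∧ Q) = min(0.63, 0.81) = 0.63
  Łukasiewicz value = 0.63
Difference: 0 − 0.63 = -0.63

-0.63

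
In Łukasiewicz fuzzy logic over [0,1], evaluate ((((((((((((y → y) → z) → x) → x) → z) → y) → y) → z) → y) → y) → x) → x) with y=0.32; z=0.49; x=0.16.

0.49

(y → y): min(1, 1 − 0.32 + 0.32) = 1
((y → y) → z): min(1, 1 − 1 + 0.49) = 0.49
(((y → y) → z) → x): min(1, 1 − 0.49 + 0.16) = 0.67
((((y → y) → z) → x) → x): min(1, 1 − 0.67 + 0.16) = 0.49
(((((y → y) → z) → x) → x) → z): min(1, 1 − 0.49 + 0.49) = 1
((((((y → y) → z) → x) → x) → z) → y): min(1, 1 − 1 + 0.32) = 0.32
(((((((y → y) → z) → x) → x) → z) → y) → y): min(1, 1 − 0.32 + 0.32) = 1
((((((((y → y) → z) → x) → x) → z) → y) → y) → z): min(1, 1 − 1 + 0.49) = 0.49
(((((((((y → y) → z) → x) → x) → z) → y) → y) → z) → y): min(1, 1 − 0.49 + 0.32) = 0.83
((((((((((y → y) → z) → x) → x) → z) → y) → y) → z) → y) → y): min(1, 1 − 0.83 + 0.32) = 0.49
(((((((((((y → y) → z) → x) → x) → z) → y) → y) → z) → y) → y) → x): min(1, 1 − 0.49 + 0.16) = 0.67
((((((((((((y → y) → z) → x) → x) → z) → y) → y) → z) → y) → y) → x) → x): min(1, 1 − 0.67 + 0.16) = 0.49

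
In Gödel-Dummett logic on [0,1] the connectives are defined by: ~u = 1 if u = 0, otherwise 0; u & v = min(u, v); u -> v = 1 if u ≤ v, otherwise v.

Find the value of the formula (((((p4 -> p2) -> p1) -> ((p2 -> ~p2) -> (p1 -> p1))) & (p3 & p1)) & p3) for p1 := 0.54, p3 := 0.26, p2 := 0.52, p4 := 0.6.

0.26

(p4 -> p2): 0.6 > 0.52, so result = 0.52
((p4 -> p2) -> p1): 0.52 ≤ 0.54, so result = 1
~p2: Gödel ¬ of 0.52 = 0 (operand ≠ 0)
(p2 -> ~p2): 0.52 > 0, so result = 0
(p1 -> p1): 0.54 ≤ 0.54, so result = 1
((p2 -> ~p2) -> (p1 -> p1)): 0 ≤ 1, so result = 1
(((p4 -> p2) -> p1) -> ((p2 -> ~p2) -> (p1 -> p1))): 1 ≤ 1, so result = 1
(p3 & p1) = min(0.26, 0.54) = 0.26
((((p4 -> p2) -> p1) -> ((p2 -> ~p2) -> (p1 -> p1))) & (p3 & p1)) = min(1, 0.26) = 0.26
(((((p4 -> p2) -> p1) -> ((p2 -> ~p2) -> (p1 -> p1))) & (p3 & p1)) & p3) = min(0.26, 0.26) = 0.26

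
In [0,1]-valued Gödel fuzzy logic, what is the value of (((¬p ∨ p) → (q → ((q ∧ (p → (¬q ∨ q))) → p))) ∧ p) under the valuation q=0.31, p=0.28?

¬p: Gödel ¬ of 0.28 = 0 (operand ≠ 0)
(¬p ∨ p) = max(0, 0.28) = 0.28
¬q: Gödel ¬ of 0.31 = 0 (operand ≠ 0)
(¬q ∨ q) = max(0, 0.31) = 0.31
(p → (¬q ∨ q)): 0.28 ≤ 0.31, so result = 1
(q ∧ (p → (¬q ∨ q))) = min(0.31, 1) = 0.31
((q ∧ (p → (¬q ∨ q))) → p): 0.31 > 0.28, so result = 0.28
(q → ((q ∧ (p → (¬q ∨ q))) → p)): 0.31 > 0.28, so result = 0.28
((¬p ∨ p) → (q → ((q ∧ (p → (¬q ∨ q))) → p))): 0.28 ≤ 0.28, so result = 1
(((¬p ∨ p) → (q → ((q ∧ (p → (¬q ∨ q))) → p))) ∧ p) = min(1, 0.28) = 0.28

0.28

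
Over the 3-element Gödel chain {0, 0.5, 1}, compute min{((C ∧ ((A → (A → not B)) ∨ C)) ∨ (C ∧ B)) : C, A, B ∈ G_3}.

The minimum is attained at C = 0, A = 0, B = 0:
  not B: Gödel ¬ of 0 = 1 (operand is 0)
  (A → not B): 0 ≤ 1, so result = 1
  (A → (A → not B)): 0 ≤ 1, so result = 1
  ((A → (A → not B)) ∨ C) = max(1, 0) = 1
  (C ∧ ((A → (A → not B)) ∨ C)) = min(0, 1) = 0
  (C ∧ B) = min(0, 0) = 0
  ((C ∧ ((A → (A → not B)) ∨ C)) ∨ (C ∧ B)) = max(0, 0) = 0
Checking all 27 assignments confirms none give a value below 0.00.

0.00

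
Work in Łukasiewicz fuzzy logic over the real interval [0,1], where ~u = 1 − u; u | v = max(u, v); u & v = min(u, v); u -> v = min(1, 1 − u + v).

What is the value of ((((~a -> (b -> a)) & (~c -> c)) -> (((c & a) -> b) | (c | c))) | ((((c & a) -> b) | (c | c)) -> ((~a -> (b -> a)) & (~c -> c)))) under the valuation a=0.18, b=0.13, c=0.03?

1.00

~a: Łukasiewicz ¬ gives 1 − 0.18 = 0.82
(b -> a): min(1, 1 − 0.13 + 0.18) = 1
(~a -> (b -> a)): min(1, 1 − 0.82 + 1) = 1
~c: Łukasiewicz ¬ gives 1 − 0.03 = 0.97
(~c -> c): min(1, 1 − 0.97 + 0.03) = 0.06
((~a -> (b -> a)) & (~c -> c)) = min(1, 0.06) = 0.06
(c & a) = min(0.03, 0.18) = 0.03
((c & a) -> b): min(1, 1 − 0.03 + 0.13) = 1
(c | c) = max(0.03, 0.03) = 0.03
(((c & a) -> b) | (c | c)) = max(1, 0.03) = 1
(((~a -> (b -> a)) & (~c -> c)) -> (((c & a) -> b) | (c | c))): min(1, 1 − 0.06 + 1) = 1
(c & a) = min(0.03, 0.18) = 0.03
((c & a) -> b): min(1, 1 − 0.03 + 0.13) = 1
(c | c) = max(0.03, 0.03) = 0.03
(((c & a) -> b) | (c | c)) = max(1, 0.03) = 1
~a: Łukasiewicz ¬ gives 1 − 0.18 = 0.82
(b -> a): min(1, 1 − 0.13 + 0.18) = 1
(~a -> (b -> a)): min(1, 1 − 0.82 + 1) = 1
~c: Łukasiewicz ¬ gives 1 − 0.03 = 0.97
(~c -> c): min(1, 1 − 0.97 + 0.03) = 0.06
((~a -> (b -> a)) & (~c -> c)) = min(1, 0.06) = 0.06
((((c & a) -> b) | (c | c)) -> ((~a -> (b -> a)) & (~c -> c))): min(1, 1 − 1 + 0.06) = 0.06
((((~a -> (b -> a)) & (~c -> c)) -> (((c & a) -> b) | (c | c))) | ((((c & a) -> b) | (c | c)) -> ((~a -> (b -> a)) & (~c -> c)))) = max(1, 0.06) = 1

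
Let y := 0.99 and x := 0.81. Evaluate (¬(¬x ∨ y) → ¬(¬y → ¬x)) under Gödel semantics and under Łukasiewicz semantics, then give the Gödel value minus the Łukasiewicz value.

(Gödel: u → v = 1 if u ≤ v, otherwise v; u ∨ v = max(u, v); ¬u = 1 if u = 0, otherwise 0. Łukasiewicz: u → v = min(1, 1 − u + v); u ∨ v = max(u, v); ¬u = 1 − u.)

Gödel evaluation:
  ¬x: Gödel ¬ of 0.81 = 0 (operand ≠ 0)
  (¬x ∨ y) = max(0, 0.99) = 0.99
  ¬(¬x ∨ y): Gödel ¬ of 0.99 = 0 (operand ≠ 0)
  ¬y: Gödel ¬ of 0.99 = 0 (operand ≠ 0)
  ¬x: Gödel ¬ of 0.81 = 0 (operand ≠ 0)
  (¬y → ¬x): 0 ≤ 0, so result = 1
  ¬(¬y → ¬x): Gödel ¬ of 1 = 0 (operand ≠ 0)
  (¬(¬x ∨ y) → ¬(¬y → ¬x)): 0 ≤ 0, so result = 1
  Gödel value = 1
Łukasiewicz evaluation:
  ¬x: Łukasiewicz ¬ gives 1 − 0.81 = 0.19
  (¬x ∨ y) = max(0.19, 0.99) = 0.99
  ¬(¬x ∨ y): Łukasiewicz ¬ gives 1 − 0.99 = 0.01
  ¬y: Łukasiewicz ¬ gives 1 − 0.99 = 0.01
  ¬x: Łukasiewicz ¬ gives 1 − 0.81 = 0.19
  (¬y → ¬x): min(1, 1 − 0.01 + 0.19) = 1
  ¬(¬y → ¬x): Łukasiewicz ¬ gives 1 − 1 = 0
  (¬(¬x ∨ y) → ¬(¬y → ¬x)): min(1, 1 − 0.01 + 0) = 0.99
  Łukasiewicz value = 0.99
Difference: 1 − 0.99 = 0.01

0.01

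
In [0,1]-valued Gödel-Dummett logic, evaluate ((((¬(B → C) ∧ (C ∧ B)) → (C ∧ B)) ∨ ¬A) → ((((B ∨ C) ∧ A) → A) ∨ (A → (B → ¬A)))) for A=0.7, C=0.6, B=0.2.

(B → C): 0.2 ≤ 0.6, so result = 1
¬(B → C): Gödel ¬ of 1 = 0 (operand ≠ 0)
(C ∧ B) = min(0.6, 0.2) = 0.2
(¬(B → C) ∧ (C ∧ B)) = min(0, 0.2) = 0
(C ∧ B) = min(0.6, 0.2) = 0.2
((¬(B → C) ∧ (C ∧ B)) → (C ∧ B)): 0 ≤ 0.2, so result = 1
¬A: Gödel ¬ of 0.7 = 0 (operand ≠ 0)
(((¬(B → C) ∧ (C ∧ B)) → (C ∧ B)) ∨ ¬A) = max(1, 0) = 1
(B ∨ C) = max(0.2, 0.6) = 0.6
((B ∨ C) ∧ A) = min(0.6, 0.7) = 0.6
(((B ∨ C) ∧ A) → A): 0.6 ≤ 0.7, so result = 1
¬A: Gödel ¬ of 0.7 = 0 (operand ≠ 0)
(B → ¬A): 0.2 > 0, so result = 0
(A → (B → ¬A)): 0.7 > 0, so result = 0
((((B ∨ C) ∧ A) → A) ∨ (A → (B → ¬A))) = max(1, 0) = 1
((((¬(B → C) ∧ (C ∧ B)) → (C ∧ B)) ∨ ¬A) → ((((B ∨ C) ∧ A) → A) ∨ (A → (B → ¬A)))): 1 ≤ 1, so result = 1

1.00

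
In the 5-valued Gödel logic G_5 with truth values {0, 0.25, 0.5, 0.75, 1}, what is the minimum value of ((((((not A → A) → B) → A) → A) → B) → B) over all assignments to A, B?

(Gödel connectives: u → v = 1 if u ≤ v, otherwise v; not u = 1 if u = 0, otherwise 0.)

The minimum is attained at A = 0.25, B = 0.25:
  not A: Gödel ¬ of 0.25 = 0 (operand ≠ 0)
  (not A → A): 0 ≤ 0.25, so result = 1
  ((not A → A) → B): 1 > 0.25, so result = 0.25
  (((not A → A) → B) → A): 0.25 ≤ 0.25, so result = 1
  ((((not A → A) → B) → A) → A): 1 > 0.25, so result = 0.25
  (((((not A → A) → B) → A) → A) → B): 0.25 ≤ 0.25, so result = 1
  ((((((not A → A) → B) → A) → A) → B) → B): 1 > 0.25, so result = 0.25
Checking all 25 assignments confirms none give a value below 0.25.

0.25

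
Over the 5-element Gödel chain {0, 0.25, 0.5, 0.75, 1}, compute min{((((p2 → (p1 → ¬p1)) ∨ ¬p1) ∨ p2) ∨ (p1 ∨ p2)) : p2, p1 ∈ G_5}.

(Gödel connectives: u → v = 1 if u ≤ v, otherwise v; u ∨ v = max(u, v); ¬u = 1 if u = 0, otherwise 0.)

The minimum is attained at p2 = 0.25, p1 = 0.25:
  ¬p1: Gödel ¬ of 0.25 = 0 (operand ≠ 0)
  (p1 → ¬p1): 0.25 > 0, so result = 0
  (p2 → (p1 → ¬p1)): 0.25 > 0, so result = 0
  ¬p1: Gödel ¬ of 0.25 = 0 (operand ≠ 0)
  ((p2 → (p1 → ¬p1)) ∨ ¬p1) = max(0, 0) = 0
  (((p2 → (p1 → ¬p1)) ∨ ¬p1) ∨ p2) = max(0, 0.25) = 0.25
  (p1 ∨ p2) = max(0.25, 0.25) = 0.25
  ((((p2 → (p1 → ¬p1)) ∨ ¬p1) ∨ p2) ∨ (p1 ∨ p2)) = max(0.25, 0.25) = 0.25
Checking all 25 assignments confirms none give a value below 0.25.

0.25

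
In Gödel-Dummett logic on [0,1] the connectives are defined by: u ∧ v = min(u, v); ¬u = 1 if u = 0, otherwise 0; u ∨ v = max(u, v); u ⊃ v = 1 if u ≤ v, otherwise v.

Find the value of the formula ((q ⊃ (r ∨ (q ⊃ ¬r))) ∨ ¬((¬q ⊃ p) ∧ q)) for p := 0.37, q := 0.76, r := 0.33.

0.33

¬r: Gödel ¬ of 0.33 = 0 (operand ≠ 0)
(q ⊃ ¬r): 0.76 > 0, so result = 0
(r ∨ (q ⊃ ¬r)) = max(0.33, 0) = 0.33
(q ⊃ (r ∨ (q ⊃ ¬r))): 0.76 > 0.33, so result = 0.33
¬q: Gödel ¬ of 0.76 = 0 (operand ≠ 0)
(¬q ⊃ p): 0 ≤ 0.37, so result = 1
((¬q ⊃ p) ∧ q) = min(1, 0.76) = 0.76
¬((¬q ⊃ p) ∧ q): Gödel ¬ of 0.76 = 0 (operand ≠ 0)
((q ⊃ (r ∨ (q ⊃ ¬r))) ∨ ¬((¬q ⊃ p) ∧ q)) = max(0.33, 0) = 0.33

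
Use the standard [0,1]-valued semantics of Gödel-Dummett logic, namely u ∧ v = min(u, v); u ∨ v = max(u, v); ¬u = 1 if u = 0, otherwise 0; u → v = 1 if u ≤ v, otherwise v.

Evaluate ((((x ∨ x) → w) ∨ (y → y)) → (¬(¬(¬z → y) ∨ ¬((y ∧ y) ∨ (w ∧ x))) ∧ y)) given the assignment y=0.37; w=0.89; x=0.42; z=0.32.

(x ∨ x) = max(0.42, 0.42) = 0.42
((x ∨ x) → w): 0.42 ≤ 0.89, so result = 1
(y → y): 0.37 ≤ 0.37, so result = 1
(((x ∨ x) → w) ∨ (y → y)) = max(1, 1) = 1
¬z: Gödel ¬ of 0.32 = 0 (operand ≠ 0)
(¬z → y): 0 ≤ 0.37, so result = 1
¬(¬z → y): Gödel ¬ of 1 = 0 (operand ≠ 0)
(y ∧ y) = min(0.37, 0.37) = 0.37
(w ∧ x) = min(0.89, 0.42) = 0.42
((y ∧ y) ∨ (w ∧ x)) = max(0.37, 0.42) = 0.42
¬((y ∧ y) ∨ (w ∧ x)): Gödel ¬ of 0.42 = 0 (operand ≠ 0)
(¬(¬z → y) ∨ ¬((y ∧ y) ∨ (w ∧ x))) = max(0, 0) = 0
¬(¬(¬z → y) ∨ ¬((y ∧ y) ∨ (w ∧ x))): Gödel ¬ of 0 = 1 (operand is 0)
(¬(¬(¬z → y) ∨ ¬((y ∧ y) ∨ (w ∧ x))) ∧ y) = min(1, 0.37) = 0.37
((((x ∨ x) → w) ∨ (y → y)) → (¬(¬(¬z → y) ∨ ¬((y ∧ y) ∨ (w ∧ x))) ∧ y)): 1 > 0.37, so result = 0.37

0.37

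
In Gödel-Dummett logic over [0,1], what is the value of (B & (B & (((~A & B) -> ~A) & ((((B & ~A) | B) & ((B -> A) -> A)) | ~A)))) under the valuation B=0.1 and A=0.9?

0.10

~A: Gödel ¬ of 0.9 = 0 (operand ≠ 0)
(~A & B) = min(0, 0.1) = 0
~A: Gödel ¬ of 0.9 = 0 (operand ≠ 0)
((~A & B) -> ~A): 0 ≤ 0, so result = 1
~A: Gödel ¬ of 0.9 = 0 (operand ≠ 0)
(B & ~A) = min(0.1, 0) = 0
((B & ~A) | B) = max(0, 0.1) = 0.1
(B -> A): 0.1 ≤ 0.9, so result = 1
((B -> A) -> A): 1 > 0.9, so result = 0.9
(((B & ~A) | B) & ((B -> A) -> A)) = min(0.1, 0.9) = 0.1
~A: Gödel ¬ of 0.9 = 0 (operand ≠ 0)
((((B & ~A) | B) & ((B -> A) -> A)) | ~A) = max(0.1, 0) = 0.1
(((~A & B) -> ~A) & ((((B & ~A) | B) & ((B -> A) -> A)) | ~A)) = min(1, 0.1) = 0.1
(B & (((~A & B) -> ~A) & ((((B & ~A) | B) & ((B -> A) -> A)) | ~A))) = min(0.1, 0.1) = 0.1
(B & (B & (((~A & B) -> ~A) & ((((B & ~A) | B) & ((B -> A) -> A)) | ~A)))) = min(0.1, 0.1) = 0.1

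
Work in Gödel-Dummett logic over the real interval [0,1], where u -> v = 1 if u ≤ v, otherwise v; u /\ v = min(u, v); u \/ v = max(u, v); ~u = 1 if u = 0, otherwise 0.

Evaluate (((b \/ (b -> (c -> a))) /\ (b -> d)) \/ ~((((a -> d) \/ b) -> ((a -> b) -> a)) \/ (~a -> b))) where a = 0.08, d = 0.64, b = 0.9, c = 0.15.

0.64

(c -> a): 0.15 > 0.08, so result = 0.08
(b -> (c -> a)): 0.9 > 0.08, so result = 0.08
(b \/ (b -> (c -> a))) = max(0.9, 0.08) = 0.9
(b -> d): 0.9 > 0.64, so result = 0.64
((b \/ (b -> (c -> a))) /\ (b -> d)) = min(0.9, 0.64) = 0.64
(a -> d): 0.08 ≤ 0.64, so result = 1
((a -> d) \/ b) = max(1, 0.9) = 1
(a -> b): 0.08 ≤ 0.9, so result = 1
((a -> b) -> a): 1 > 0.08, so result = 0.08
(((a -> d) \/ b) -> ((a -> b) -> a)): 1 > 0.08, so result = 0.08
~a: Gödel ¬ of 0.08 = 0 (operand ≠ 0)
(~a -> b): 0 ≤ 0.9, so result = 1
((((a -> d) \/ b) -> ((a -> b) -> a)) \/ (~a -> b)) = max(0.08, 1) = 1
~((((a -> d) \/ b) -> ((a -> b) -> a)) \/ (~a -> b)): Gödel ¬ of 1 = 0 (operand ≠ 0)
(((b \/ (b -> (c -> a))) /\ (b -> d)) \/ ~((((a -> d) \/ b) -> ((a -> b) -> a)) \/ (~a -> b))) = max(0.64, 0) = 0.64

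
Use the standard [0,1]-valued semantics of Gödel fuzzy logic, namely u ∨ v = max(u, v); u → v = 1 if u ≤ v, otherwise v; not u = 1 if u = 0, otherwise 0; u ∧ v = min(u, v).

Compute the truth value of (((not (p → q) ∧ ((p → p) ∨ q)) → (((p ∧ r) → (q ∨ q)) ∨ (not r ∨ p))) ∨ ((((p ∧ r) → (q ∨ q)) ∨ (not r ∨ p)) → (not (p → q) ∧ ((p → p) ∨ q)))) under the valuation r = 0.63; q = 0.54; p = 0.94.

(p → q): 0.94 > 0.54, so result = 0.54
not (p → q): Gödel ¬ of 0.54 = 0 (operand ≠ 0)
(p → p): 0.94 ≤ 0.94, so result = 1
((p → p) ∨ q) = max(1, 0.54) = 1
(not (p → q) ∧ ((p → p) ∨ q)) = min(0, 1) = 0
(p ∧ r) = min(0.94, 0.63) = 0.63
(q ∨ q) = max(0.54, 0.54) = 0.54
((p ∧ r) → (q ∨ q)): 0.63 > 0.54, so result = 0.54
not r: Gödel ¬ of 0.63 = 0 (operand ≠ 0)
(not r ∨ p) = max(0, 0.94) = 0.94
(((p ∧ r) → (q ∨ q)) ∨ (not r ∨ p)) = max(0.54, 0.94) = 0.94
((not (p → q) ∧ ((p → p) ∨ q)) → (((p ∧ r) → (q ∨ q)) ∨ (not r ∨ p))): 0 ≤ 0.94, so result = 1
(p ∧ r) = min(0.94, 0.63) = 0.63
(q ∨ q) = max(0.54, 0.54) = 0.54
((p ∧ r) → (q ∨ q)): 0.63 > 0.54, so result = 0.54
not r: Gödel ¬ of 0.63 = 0 (operand ≠ 0)
(not r ∨ p) = max(0, 0.94) = 0.94
(((p ∧ r) → (q ∨ q)) ∨ (not r ∨ p)) = max(0.54, 0.94) = 0.94
(p → q): 0.94 > 0.54, so result = 0.54
not (p → q): Gödel ¬ of 0.54 = 0 (operand ≠ 0)
(p → p): 0.94 ≤ 0.94, so result = 1
((p → p) ∨ q) = max(1, 0.54) = 1
(not (p → q) ∧ ((p → p) ∨ q)) = min(0, 1) = 0
((((p ∧ r) → (q ∨ q)) ∨ (not r ∨ p)) → (not (p → q) ∧ ((p → p) ∨ q))): 0.94 > 0, so result = 0
(((not (p → q) ∧ ((p → p) ∨ q)) → (((p ∧ r) → (q ∨ q)) ∨ (not r ∨ p))) ∨ ((((p ∧ r) → (q ∨ q)) ∨ (not r ∨ p)) → (not (p → q) ∧ ((p → p) ∨ q)))) = max(1, 0) = 1

1.00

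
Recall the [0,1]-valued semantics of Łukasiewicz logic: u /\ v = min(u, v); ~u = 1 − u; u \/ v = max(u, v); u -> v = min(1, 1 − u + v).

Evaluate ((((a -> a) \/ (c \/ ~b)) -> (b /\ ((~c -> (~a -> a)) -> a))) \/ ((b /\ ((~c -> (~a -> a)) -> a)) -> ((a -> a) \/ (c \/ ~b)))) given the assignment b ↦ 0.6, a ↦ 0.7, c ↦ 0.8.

(a -> a): min(1, 1 − 0.7 + 0.7) = 1
~b: Łukasiewicz ¬ gives 1 − 0.6 = 0.4
(c \/ ~b) = max(0.8, 0.4) = 0.8
((a -> a) \/ (c \/ ~b)) = max(1, 0.8) = 1
~c: Łukasiewicz ¬ gives 1 − 0.8 = 0.2
~a: Łukasiewicz ¬ gives 1 − 0.7 = 0.3
(~a -> a): min(1, 1 − 0.3 + 0.7) = 1
(~c -> (~a -> a)): min(1, 1 − 0.2 + 1) = 1
((~c -> (~a -> a)) -> a): min(1, 1 − 1 + 0.7) = 0.7
(b /\ ((~c -> (~a -> a)) -> a)) = min(0.6, 0.7) = 0.6
(((a -> a) \/ (c \/ ~b)) -> (b /\ ((~c -> (~a -> a)) -> a))): min(1, 1 − 1 + 0.6) = 0.6
~c: Łukasiewicz ¬ gives 1 − 0.8 = 0.2
~a: Łukasiewicz ¬ gives 1 − 0.7 = 0.3
(~a -> a): min(1, 1 − 0.3 + 0.7) = 1
(~c -> (~a -> a)): min(1, 1 − 0.2 + 1) = 1
((~c -> (~a -> a)) -> a): min(1, 1 − 1 + 0.7) = 0.7
(b /\ ((~c -> (~a -> a)) -> a)) = min(0.6, 0.7) = 0.6
(a -> a): min(1, 1 − 0.7 + 0.7) = 1
~b: Łukasiewicz ¬ gives 1 − 0.6 = 0.4
(c \/ ~b) = max(0.8, 0.4) = 0.8
((a -> a) \/ (c \/ ~b)) = max(1, 0.8) = 1
((b /\ ((~c -> (~a -> a)) -> a)) -> ((a -> a) \/ (c \/ ~b))): min(1, 1 − 0.6 + 1) = 1
((((a -> a) \/ (c \/ ~b)) -> (b /\ ((~c -> (~a -> a)) -> a))) \/ ((b /\ ((~c -> (~a -> a)) -> a)) -> ((a -> a) \/ (c \/ ~b)))) = max(0.6, 1) = 1

1.00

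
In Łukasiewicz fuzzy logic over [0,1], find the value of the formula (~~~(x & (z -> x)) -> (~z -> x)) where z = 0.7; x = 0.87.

1.00

(z -> x): min(1, 1 − 0.7 + 0.87) = 1
(x & (z -> x)) = min(0.87, 1) = 0.87
~(x & (z -> x)): Łukasiewicz ¬ gives 1 − 0.87 = 0.13
~~(x & (z -> x)): Łukasiewicz ¬ gives 1 − 0.13 = 0.87
~~~(x & (z -> x)): Łukasiewicz ¬ gives 1 − 0.87 = 0.13
~z: Łukasiewicz ¬ gives 1 − 0.7 = 0.3
(~z -> x): min(1, 1 − 0.3 + 0.87) = 1
(~~~(x & (z -> x)) -> (~z -> x)): min(1, 1 − 0.13 + 1) = 1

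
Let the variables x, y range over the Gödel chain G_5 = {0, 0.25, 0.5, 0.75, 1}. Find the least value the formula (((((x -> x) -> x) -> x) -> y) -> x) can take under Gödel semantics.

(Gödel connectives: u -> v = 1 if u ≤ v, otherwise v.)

The minimum is attained at x = 0, y = 0.25:
  (x -> x): 0 ≤ 0, so result = 1
  ((x -> x) -> x): 1 > 0, so result = 0
  (((x -> x) -> x) -> x): 0 ≤ 0, so result = 1
  ((((x -> x) -> x) -> x) -> y): 1 > 0.25, so result = 0.25
  (((((x -> x) -> x) -> x) -> y) -> x): 0.25 > 0, so result = 0
Checking all 25 assignments confirms none give a value below 0.00.

0.00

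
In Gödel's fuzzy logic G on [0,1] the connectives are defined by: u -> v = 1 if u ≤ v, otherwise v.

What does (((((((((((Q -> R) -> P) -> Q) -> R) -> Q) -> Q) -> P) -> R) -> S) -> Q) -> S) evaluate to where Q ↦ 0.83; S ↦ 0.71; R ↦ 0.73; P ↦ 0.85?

(Q -> R): 0.83 > 0.73, so result = 0.73
((Q -> R) -> P): 0.73 ≤ 0.85, so result = 1
(((Q -> R) -> P) -> Q): 1 > 0.83, so result = 0.83
((((Q -> R) -> P) -> Q) -> R): 0.83 > 0.73, so result = 0.73
(((((Q -> R) -> P) -> Q) -> R) -> Q): 0.73 ≤ 0.83, so result = 1
((((((Q -> R) -> P) -> Q) -> R) -> Q) -> Q): 1 > 0.83, so result = 0.83
(((((((Q -> R) -> P) -> Q) -> R) -> Q) -> Q) -> P): 0.83 ≤ 0.85, so result = 1
((((((((Q -> R) -> P) -> Q) -> R) -> Q) -> Q) -> P) -> R): 1 > 0.73, so result = 0.73
(((((((((Q -> R) -> P) -> Q) -> R) -> Q) -> Q) -> P) -> R) -> S): 0.73 > 0.71, so result = 0.71
((((((((((Q -> R) -> P) -> Q) -> R) -> Q) -> Q) -> P) -> R) -> S) -> Q): 0.71 ≤ 0.83, so result = 1
(((((((((((Q -> R) -> P) -> Q) -> R) -> Q) -> Q) -> P) -> R) -> S) -> Q) -> S): 1 > 0.71, so result = 0.71

0.71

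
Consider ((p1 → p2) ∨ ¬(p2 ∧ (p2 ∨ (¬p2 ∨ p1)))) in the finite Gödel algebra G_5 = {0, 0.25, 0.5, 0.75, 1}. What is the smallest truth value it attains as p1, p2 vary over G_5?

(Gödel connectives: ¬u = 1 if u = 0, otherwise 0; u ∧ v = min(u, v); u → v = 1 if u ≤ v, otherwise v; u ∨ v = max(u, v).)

0.25

The minimum is attained at p1 = 0.5, p2 = 0.25:
  (p1 → p2): 0.5 > 0.25, so result = 0.25
  ¬p2: Gödel ¬ of 0.25 = 0 (operand ≠ 0)
  (¬p2 ∨ p1) = max(0, 0.5) = 0.5
  (p2 ∨ (¬p2 ∨ p1)) = max(0.25, 0.5) = 0.5
  (p2 ∧ (p2 ∨ (¬p2 ∨ p1))) = min(0.25, 0.5) = 0.25
  ¬(p2 ∧ (p2 ∨ (¬p2 ∨ p1))): Gödel ¬ of 0.25 = 0 (operand ≠ 0)
  ((p1 → p2) ∨ ¬(p2 ∧ (p2 ∨ (¬p2 ∨ p1)))) = max(0.25, 0) = 0.25
Checking all 25 assignments confirms none give a value below 0.25.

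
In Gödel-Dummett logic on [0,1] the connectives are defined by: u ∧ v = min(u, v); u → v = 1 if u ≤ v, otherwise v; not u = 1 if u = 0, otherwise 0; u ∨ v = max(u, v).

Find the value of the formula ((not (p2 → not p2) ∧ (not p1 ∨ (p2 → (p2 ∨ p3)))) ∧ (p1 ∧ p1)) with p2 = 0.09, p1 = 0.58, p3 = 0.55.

0.58

not p2: Gödel ¬ of 0.09 = 0 (operand ≠ 0)
(p2 → not p2): 0.09 > 0, so result = 0
not (p2 → not p2): Gödel ¬ of 0 = 1 (operand is 0)
not p1: Gödel ¬ of 0.58 = 0 (operand ≠ 0)
(p2 ∨ p3) = max(0.09, 0.55) = 0.55
(p2 → (p2 ∨ p3)): 0.09 ≤ 0.55, so result = 1
(not p1 ∨ (p2 → (p2 ∨ p3))) = max(0, 1) = 1
(not (p2 → not p2) ∧ (not p1 ∨ (p2 → (p2 ∨ p3)))) = min(1, 1) = 1
(p1 ∧ p1) = min(0.58, 0.58) = 0.58
((not (p2 → not p2) ∧ (not p1 ∨ (p2 → (p2 ∨ p3)))) ∧ (p1 ∧ p1)) = min(1, 0.58) = 0.58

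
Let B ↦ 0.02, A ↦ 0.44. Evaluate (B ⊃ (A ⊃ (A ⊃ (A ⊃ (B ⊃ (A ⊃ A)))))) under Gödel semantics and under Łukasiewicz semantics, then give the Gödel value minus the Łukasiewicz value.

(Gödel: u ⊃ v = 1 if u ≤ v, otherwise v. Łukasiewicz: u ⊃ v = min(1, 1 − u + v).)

0.00

Gödel evaluation:
  (A ⊃ A): 0.44 ≤ 0.44, so result = 1
  (B ⊃ (A ⊃ A)): 0.02 ≤ 1, so result = 1
  (A ⊃ (B ⊃ (A ⊃ A))): 0.44 ≤ 1, so result = 1
  (A ⊃ (A ⊃ (B ⊃ (A ⊃ A)))): 0.44 ≤ 1, so result = 1
  (A ⊃ (A ⊃ (A ⊃ (B ⊃ (A ⊃ A))))): 0.44 ≤ 1, so result = 1
  (B ⊃ (A ⊃ (A ⊃ (A ⊃ (B ⊃ (A ⊃ A)))))): 0.02 ≤ 1, so result = 1
  Gödel value = 1
Łukasiewicz evaluation:
  (A ⊃ A): min(1, 1 − 0.44 + 0.44) = 1
  (B ⊃ (A ⊃ A)): min(1, 1 − 0.02 + 1) = 1
  (A ⊃ (B ⊃ (A ⊃ A))): min(1, 1 − 0.44 + 1) = 1
  (A ⊃ (A ⊃ (B ⊃ (A ⊃ A)))): min(1, 1 − 0.44 + 1) = 1
  (A ⊃ (A ⊃ (A ⊃ (B ⊃ (A ⊃ A))))): min(1, 1 − 0.44 + 1) = 1
  (B ⊃ (A ⊃ (A ⊃ (A ⊃ (B ⊃ (A ⊃ A)))))): min(1, 1 − 0.02 + 1) = 1
  Łukasiewicz value = 1
Difference: 1 − 1 = 0.00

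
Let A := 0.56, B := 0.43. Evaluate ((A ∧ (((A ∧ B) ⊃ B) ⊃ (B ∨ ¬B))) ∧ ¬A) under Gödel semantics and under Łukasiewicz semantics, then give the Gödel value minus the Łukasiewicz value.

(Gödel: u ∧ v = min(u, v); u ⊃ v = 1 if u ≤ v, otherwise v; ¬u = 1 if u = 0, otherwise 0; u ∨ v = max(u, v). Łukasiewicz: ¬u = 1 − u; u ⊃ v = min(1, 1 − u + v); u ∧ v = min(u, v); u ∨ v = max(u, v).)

-0.44

Gödel evaluation:
  (A ∧ B) = min(0.56, 0.43) = 0.43
  ((A ∧ B) ⊃ B): 0.43 ≤ 0.43, so result = 1
  ¬B: Gödel ¬ of 0.43 = 0 (operand ≠ 0)
  (B ∨ ¬B) = max(0.43, 0) = 0.43
  (((A ∧ B) ⊃ B) ⊃ (B ∨ ¬B)): 1 > 0.43, so result = 0.43
  (A ∧ (((A ∧ B) ⊃ B) ⊃ (B ∨ ¬B))) = min(0.56, 0.43) = 0.43
  ¬A: Gödel ¬ of 0.56 = 0 (operand ≠ 0)
  ((A ∧ (((A ∧ B) ⊃ B) ⊃ (B ∨ ¬B))) ∧ ¬A) = min(0.43, 0) = 0
  Gödel value = 0
Łukasiewicz evaluation:
  (A ∧ B) = min(0.56, 0.43) = 0.43
  ((A ∧ B) ⊃ B): min(1, 1 − 0.43 + 0.43) = 1
  ¬B: Łukasiewicz ¬ gives 1 − 0.43 = 0.57
  (B ∨ ¬B) = max(0.43, 0.57) = 0.57
  (((A ∧ B) ⊃ B) ⊃ (B ∨ ¬B)): min(1, 1 − 1 + 0.57) = 0.57
  (A ∧ (((A ∧ B) ⊃ B) ⊃ (B ∨ ¬B))) = min(0.56, 0.57) = 0.56
  ¬A: Łukasiewicz ¬ gives 1 − 0.56 = 0.44
  ((A ∧ (((A ∧ B) ⊃ B) ⊃ (B ∨ ¬B))) ∧ ¬A) = min(0.56, 0.44) = 0.44
  Łukasiewicz value = 0.44
Difference: 0 − 0.44 = -0.44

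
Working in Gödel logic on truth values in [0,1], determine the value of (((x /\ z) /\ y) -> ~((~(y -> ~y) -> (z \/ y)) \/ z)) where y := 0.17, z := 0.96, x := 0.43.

0.00

(x /\ z) = min(0.43, 0.96) = 0.43
((x /\ z) /\ y) = min(0.43, 0.17) = 0.17
~y: Gödel ¬ of 0.17 = 0 (operand ≠ 0)
(y -> ~y): 0.17 > 0, so result = 0
~(y -> ~y): Gödel ¬ of 0 = 1 (operand is 0)
(z \/ y) = max(0.96, 0.17) = 0.96
(~(y -> ~y) -> (z \/ y)): 1 > 0.96, so result = 0.96
((~(y -> ~y) -> (z \/ y)) \/ z) = max(0.96, 0.96) = 0.96
~((~(y -> ~y) -> (z \/ y)) \/ z): Gödel ¬ of 0.96 = 0 (operand ≠ 0)
(((x /\ z) /\ y) -> ~((~(y -> ~y) -> (z \/ y)) \/ z)): 0.17 > 0, so result = 0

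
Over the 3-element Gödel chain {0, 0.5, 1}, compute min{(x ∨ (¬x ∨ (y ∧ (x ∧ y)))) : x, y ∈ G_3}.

The minimum is attained at x = 0.5, y = 0:
  ¬x: Gödel ¬ of 0.5 = 0 (operand ≠ 0)
  (x ∧ y) = min(0.5, 0) = 0
  (y ∧ (x ∧ y)) = min(0, 0) = 0
  (¬x ∨ (y ∧ (x ∧ y))) = max(0, 0) = 0
  (x ∨ (¬x ∨ (y ∧ (x ∧ y)))) = max(0.5, 0) = 0.5
Checking all 9 assignments confirms none give a value below 0.50.

0.50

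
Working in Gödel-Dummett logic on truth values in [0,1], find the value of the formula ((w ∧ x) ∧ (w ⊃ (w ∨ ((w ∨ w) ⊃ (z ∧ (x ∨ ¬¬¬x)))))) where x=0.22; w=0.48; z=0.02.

0.22

(w ∧ x) = min(0.48, 0.22) = 0.22
(w ∨ w) = max(0.48, 0.48) = 0.48
¬x: Gödel ¬ of 0.22 = 0 (operand ≠ 0)
¬¬x: Gödel ¬ of 0 = 1 (operand is 0)
¬¬¬x: Gödel ¬ of 1 = 0 (operand ≠ 0)
(x ∨ ¬¬¬x) = max(0.22, 0) = 0.22
(z ∧ (x ∨ ¬¬¬x)) = min(0.02, 0.22) = 0.02
((w ∨ w) ⊃ (z ∧ (x ∨ ¬¬¬x))): 0.48 > 0.02, so result = 0.02
(w ∨ ((w ∨ w) ⊃ (z ∧ (x ∨ ¬¬¬x)))) = max(0.48, 0.02) = 0.48
(w ⊃ (w ∨ ((w ∨ w) ⊃ (z ∧ (x ∨ ¬¬¬x))))): 0.48 ≤ 0.48, so result = 1
((w ∧ x) ∧ (w ⊃ (w ∨ ((w ∨ w) ⊃ (z ∧ (x ∨ ¬¬¬x)))))) = min(0.22, 1) = 0.22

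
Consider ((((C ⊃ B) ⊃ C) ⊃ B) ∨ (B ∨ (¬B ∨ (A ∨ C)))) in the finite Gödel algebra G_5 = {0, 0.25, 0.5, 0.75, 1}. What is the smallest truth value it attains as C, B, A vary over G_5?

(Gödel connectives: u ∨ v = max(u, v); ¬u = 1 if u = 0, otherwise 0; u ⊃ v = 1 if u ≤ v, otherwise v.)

The minimum is attained at C = 0.5, B = 0.25, A = 0:
  (C ⊃ B): 0.5 > 0.25, so result = 0.25
  ((C ⊃ B) ⊃ C): 0.25 ≤ 0.5, so result = 1
  (((C ⊃ B) ⊃ C) ⊃ B): 1 > 0.25, so result = 0.25
  ¬B: Gödel ¬ of 0.25 = 0 (operand ≠ 0)
  (A ∨ C) = max(0, 0.5) = 0.5
  (¬B ∨ (A ∨ C)) = max(0, 0.5) = 0.5
  (B ∨ (¬B ∨ (A ∨ C))) = max(0.25, 0.5) = 0.5
  ((((C ⊃ B) ⊃ C) ⊃ B) ∨ (B ∨ (¬B ∨ (A ∨ C)))) = max(0.25, 0.5) = 0.5
Checking all 125 assignments confirms none give a value below 0.50.

0.50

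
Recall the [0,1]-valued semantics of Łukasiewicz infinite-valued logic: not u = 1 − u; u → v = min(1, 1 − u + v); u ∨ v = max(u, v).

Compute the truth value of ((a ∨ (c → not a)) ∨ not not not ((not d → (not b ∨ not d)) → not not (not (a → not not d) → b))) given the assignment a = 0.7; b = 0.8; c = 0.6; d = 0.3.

0.70

not a: Łukasiewicz ¬ gives 1 − 0.7 = 0.3
(c → not a): min(1, 1 − 0.6 + 0.3) = 0.7
(a ∨ (c → not a)) = max(0.7, 0.7) = 0.7
not d: Łukasiewicz ¬ gives 1 − 0.3 = 0.7
not b: Łukasiewicz ¬ gives 1 − 0.8 = 0.2
not d: Łukasiewicz ¬ gives 1 − 0.3 = 0.7
(not b ∨ not d) = max(0.2, 0.7) = 0.7
(not d → (not b ∨ not d)): min(1, 1 − 0.7 + 0.7) = 1
not d: Łukasiewicz ¬ gives 1 − 0.3 = 0.7
not not d: Łukasiewicz ¬ gives 1 − 0.7 = 0.3
(a → not not d): min(1, 1 − 0.7 + 0.3) = 0.6
not (a → not not d): Łukasiewicz ¬ gives 1 − 0.6 = 0.4
(not (a → not not d) → b): min(1, 1 − 0.4 + 0.8) = 1
not (not (a → not not d) → b): Łukasiewicz ¬ gives 1 − 1 = 0
not not (not (a → not not d) → b): Łukasiewicz ¬ gives 1 − 0 = 1
((not d → (not b ∨ not d)) → not not (not (a → not not d) → b)): min(1, 1 − 1 + 1) = 1
not ((not d → (not b ∨ not d)) → not not (not (a → not not d) → b)): Łukasiewicz ¬ gives 1 − 1 = 0
not not ((not d → (not b ∨ not d)) → not not (not (a → not not d) → b)): Łukasiewicz ¬ gives 1 − 0 = 1
not not not ((not d → (not b ∨ not d)) → not not (not (a → not not d) → b)): Łukasiewicz ¬ gives 1 − 1 = 0
((a ∨ (c → not a)) ∨ not not not ((not d → (not b ∨ not d)) → not not (not (a → not not d) → b))) = max(0.7, 0) = 0.7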